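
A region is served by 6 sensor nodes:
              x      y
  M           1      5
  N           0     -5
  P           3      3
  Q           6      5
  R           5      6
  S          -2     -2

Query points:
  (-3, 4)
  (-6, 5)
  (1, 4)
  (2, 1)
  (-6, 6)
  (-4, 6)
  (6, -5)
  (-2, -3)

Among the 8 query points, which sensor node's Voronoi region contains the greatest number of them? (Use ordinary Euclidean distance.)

M

(-3, 4) — d² to each: M:17, N:90, P:37, Q:82, R:68, S:37 → nearest is M
(-6, 5) — d² to each: M:49, N:136, P:85, Q:144, R:122, S:65 → nearest is M
(1, 4) — d² to each: M:1, N:82, P:5, Q:26, R:20, S:45 → nearest is M
(2, 1) — d² to each: M:17, N:40, P:5, Q:32, R:34, S:25 → nearest is P
(-6, 6) — d² to each: M:50, N:157, P:90, Q:145, R:121, S:80 → nearest is M
(-4, 6) — d² to each: M:26, N:137, P:58, Q:101, R:81, S:68 → nearest is M
(6, -5) — d² to each: M:125, N:36, P:73, Q:100, R:122, S:73 → nearest is N
(-2, -3) — d² to each: M:73, N:8, P:61, Q:128, R:130, S:1 → nearest is S
Tally — M:5, N:1, P:1, S:1. M captures the most (5).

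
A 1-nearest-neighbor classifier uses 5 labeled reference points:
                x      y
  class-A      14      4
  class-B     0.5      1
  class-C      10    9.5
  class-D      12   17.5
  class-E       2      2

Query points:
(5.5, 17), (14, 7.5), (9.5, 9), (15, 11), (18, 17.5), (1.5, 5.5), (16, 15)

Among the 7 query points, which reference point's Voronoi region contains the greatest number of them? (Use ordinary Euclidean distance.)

(5.5, 17) — d² to each: class-A:241.25, class-B:281, class-C:76.5, class-D:42.5, class-E:237.25 → nearest is class-D
(14, 7.5) — d² to each: class-A:12.25, class-B:224.5, class-C:20, class-D:104, class-E:174.25 → nearest is class-A
(9.5, 9) — d² to each: class-A:45.25, class-B:145, class-C:0.5, class-D:78.5, class-E:105.25 → nearest is class-C
(15, 11) — d² to each: class-A:50, class-B:310.25, class-C:27.25, class-D:51.25, class-E:250 → nearest is class-C
(18, 17.5) — d² to each: class-A:198.25, class-B:578.5, class-C:128, class-D:36, class-E:496.25 → nearest is class-D
(1.5, 5.5) — d² to each: class-A:158.5, class-B:21.25, class-C:88.25, class-D:254.25, class-E:12.5 → nearest is class-E
(16, 15) — d² to each: class-A:125, class-B:436.25, class-C:66.25, class-D:22.25, class-E:365 → nearest is class-D
Tally — class-A:1, class-C:2, class-D:3, class-E:1. class-D captures the most (3).

class-D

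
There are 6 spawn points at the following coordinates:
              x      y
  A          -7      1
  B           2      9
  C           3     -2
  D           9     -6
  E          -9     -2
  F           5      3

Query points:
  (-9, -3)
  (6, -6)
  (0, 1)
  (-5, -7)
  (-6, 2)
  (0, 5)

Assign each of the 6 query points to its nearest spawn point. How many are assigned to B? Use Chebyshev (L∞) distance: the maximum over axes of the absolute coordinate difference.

(-9, -3) — d to each: A:4, B:12, C:12, D:18, E:1, F:14 → nearest is E
(6, -6) — d to each: A:13, B:15, C:4, D:3, E:15, F:9 → nearest is D
(0, 1) — d to each: A:7, B:8, C:3, D:9, E:9, F:5 → nearest is C
(-5, -7) — d to each: A:8, B:16, C:8, D:14, E:5, F:10 → nearest is E
(-6, 2) — d to each: A:1, B:8, C:9, D:15, E:4, F:11 → nearest is A
(0, 5) — d to each: A:7, B:4, C:7, D:11, E:9, F:5 → nearest is B
1 of the 6 points has B as nearest.

1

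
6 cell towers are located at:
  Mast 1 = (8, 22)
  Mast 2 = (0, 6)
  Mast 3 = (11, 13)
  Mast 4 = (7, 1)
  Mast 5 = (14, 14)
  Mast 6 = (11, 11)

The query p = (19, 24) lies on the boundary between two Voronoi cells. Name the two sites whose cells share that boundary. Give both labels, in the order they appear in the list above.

Squared distances from p to each site:
d²(p, Mast 1) = (19−8)² + (24−22)² = 121 + 4 = 125
d²(p, Mast 2) = (19−0)² + (24−6)² = 361 + 324 = 685
d²(p, Mast 3) = (19−11)² + (24−13)² = 64 + 121 = 185
d²(p, Mast 4) = (19−7)² + (24−1)² = 144 + 529 = 673
d²(p, Mast 5) = (19−14)² + (24−14)² = 25 + 100 = 125
d²(p, Mast 6) = (19−11)² + (24−11)² = 64 + 169 = 233
p is equidistant from Mast 1 and Mast 5 (both at squared distance 125), and every other site is strictly farther — so p lies on the Mast 1–Mast 5 Voronoi edge.

Mast 1 and Mast 5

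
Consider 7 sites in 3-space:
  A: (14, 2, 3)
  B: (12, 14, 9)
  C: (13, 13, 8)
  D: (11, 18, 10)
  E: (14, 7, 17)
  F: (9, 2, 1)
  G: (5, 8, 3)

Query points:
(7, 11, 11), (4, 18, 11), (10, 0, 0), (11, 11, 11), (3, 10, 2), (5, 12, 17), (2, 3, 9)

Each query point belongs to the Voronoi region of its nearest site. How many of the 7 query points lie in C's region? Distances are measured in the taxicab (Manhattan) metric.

0

(7, 11, 11) — d to each: A:24, B:10, C:11, D:12, E:17, F:21, G:13 → nearest is B
(4, 18, 11) — d to each: A:34, B:14, C:17, D:8, E:27, F:31, G:19 → nearest is D
(10, 0, 0) — d to each: A:9, B:25, C:24, D:29, E:28, F:4, G:16 → nearest is F
(11, 11, 11) — d to each: A:20, B:6, C:7, D:8, E:13, F:21, G:17 → nearest is B
(3, 10, 2) — d to each: A:20, B:20, C:19, D:24, E:29, F:15, G:5 → nearest is G
(5, 12, 17) — d to each: A:33, B:17, C:18, D:19, E:14, F:30, G:18 → nearest is E
(2, 3, 9) — d to each: A:19, B:21, C:22, D:25, E:24, F:16, G:14 → nearest is G
0 of the 7 points have C as nearest.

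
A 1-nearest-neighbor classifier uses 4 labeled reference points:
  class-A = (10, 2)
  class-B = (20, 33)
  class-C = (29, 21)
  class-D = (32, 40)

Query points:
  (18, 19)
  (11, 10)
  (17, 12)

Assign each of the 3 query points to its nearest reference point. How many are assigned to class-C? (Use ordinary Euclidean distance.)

(18, 19) — d² to each: class-A:353, class-B:200, class-C:125, class-D:637 → nearest is class-C
(11, 10) — d² to each: class-A:65, class-B:610, class-C:445, class-D:1341 → nearest is class-A
(17, 12) — d² to each: class-A:149, class-B:450, class-C:225, class-D:1009 → nearest is class-A
1 of the 3 points has class-C as nearest.

1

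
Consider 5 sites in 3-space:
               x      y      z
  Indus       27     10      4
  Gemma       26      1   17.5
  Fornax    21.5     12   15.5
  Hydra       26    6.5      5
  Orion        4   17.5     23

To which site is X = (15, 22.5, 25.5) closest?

Since √ is increasing, it suffices to compare squared distances:
d²(X, Indus) = (15−27)² + (22.5−10)² + (25.5−4)² = 144 + 156.25 + 462.25 = 762.5
d²(X, Gemma) = (15−26)² + (22.5−1)² + (25.5−17.5)² = 121 + 462.25 + 64 = 647.25
d²(X, Fornax) = (15−21.5)² + (22.5−12)² + (25.5−15.5)² = 42.25 + 110.25 + 100 = 252.5
d²(X, Hydra) = (15−26)² + (22.5−6.5)² + (25.5−5)² = 121 + 256 + 420.25 = 797.25
d²(X, Orion) = (15−4)² + (22.5−17.5)² + (25.5−23)² = 121 + 25 + 6.25 = 152.25
Minimum is at Orion.

Orion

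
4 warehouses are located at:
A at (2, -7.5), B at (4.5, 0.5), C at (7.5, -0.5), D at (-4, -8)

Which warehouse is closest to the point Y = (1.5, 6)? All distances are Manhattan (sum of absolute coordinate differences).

B

d(Y,A) = |1.5−2| + |6−(-7.5)| = 0.5 + 13.5 = 14
d(Y,B) = |1.5−4.5| + |6−0.5| = 3 + 5.5 = 8.5
d(Y,C) = |1.5−7.5| + |6−(-0.5)| = 6 + 6.5 = 12.5
d(Y,D) = |1.5−(-4)| + |6−(-8)| = 5.5 + 14 = 19.5
The smallest is to B, so Y lies in the Voronoi region of B.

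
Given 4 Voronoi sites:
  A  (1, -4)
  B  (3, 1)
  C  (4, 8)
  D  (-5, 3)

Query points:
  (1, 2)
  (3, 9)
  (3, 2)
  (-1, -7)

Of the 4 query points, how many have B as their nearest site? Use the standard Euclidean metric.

2

(1, 2) — d² to each: A:36, B:5, C:45, D:37 → nearest is B
(3, 9) — d² to each: A:173, B:64, C:2, D:100 → nearest is C
(3, 2) — d² to each: A:40, B:1, C:37, D:65 → nearest is B
(-1, -7) — d² to each: A:13, B:80, C:250, D:116 → nearest is A
2 of the 4 points have B as nearest.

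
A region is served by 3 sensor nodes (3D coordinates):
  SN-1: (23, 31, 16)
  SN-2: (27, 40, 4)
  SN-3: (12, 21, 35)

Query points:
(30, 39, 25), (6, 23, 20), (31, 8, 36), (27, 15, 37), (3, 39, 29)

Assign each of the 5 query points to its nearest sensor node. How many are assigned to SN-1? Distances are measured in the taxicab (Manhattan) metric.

1

(30, 39, 25) — d to each: SN-1:24, SN-2:25, SN-3:46 → nearest is SN-1
(6, 23, 20) — d to each: SN-1:29, SN-2:54, SN-3:23 → nearest is SN-3
(31, 8, 36) — d to each: SN-1:51, SN-2:68, SN-3:33 → nearest is SN-3
(27, 15, 37) — d to each: SN-1:41, SN-2:58, SN-3:23 → nearest is SN-3
(3, 39, 29) — d to each: SN-1:41, SN-2:50, SN-3:33 → nearest is SN-3
1 of the 5 points has SN-1 as nearest.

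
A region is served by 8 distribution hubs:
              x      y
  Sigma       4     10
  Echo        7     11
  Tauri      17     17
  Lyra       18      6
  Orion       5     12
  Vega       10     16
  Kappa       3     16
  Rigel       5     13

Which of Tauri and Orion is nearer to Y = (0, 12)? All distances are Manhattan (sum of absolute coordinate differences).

Orion

d(Y, Tauri) = |0−17| + |12−17| = 17 + 5 = 22
d(Y, Orion) = |0−5| + |12−12| = 5 + 0 = 5
22 > 5, so Orion is closer.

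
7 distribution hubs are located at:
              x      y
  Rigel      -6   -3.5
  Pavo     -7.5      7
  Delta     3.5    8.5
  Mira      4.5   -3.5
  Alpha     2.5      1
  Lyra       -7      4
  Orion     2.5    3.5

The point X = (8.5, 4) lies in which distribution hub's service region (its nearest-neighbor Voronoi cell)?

Orion

Compare squared distances (the ordering matches that of the actual distances):
d²(X, Rigel) = 210.25 + 56.25 = 266.5
d²(X, Pavo) = 256 + 9 = 265
d²(X, Delta) = 25 + 20.25 = 45.25
d²(X, Mira) = 16 + 56.25 = 72.25
d²(X, Alpha) = 36 + 9 = 45
d²(X, Lyra) = 240.25 + 0 = 240.25
d²(X, Orion) = 36 + 0.25 = 36.25
The smallest is to Orion, so X lies in the Voronoi region of Orion.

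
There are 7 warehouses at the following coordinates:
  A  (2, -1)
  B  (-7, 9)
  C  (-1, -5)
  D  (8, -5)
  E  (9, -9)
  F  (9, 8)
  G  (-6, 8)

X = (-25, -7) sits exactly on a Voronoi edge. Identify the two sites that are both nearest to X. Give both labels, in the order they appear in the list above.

Squared distances from X to each site:
|XA|² = (-25−2)² + (-7−(-1))² = 729 + 36 = 765
|XB|² = (-25−(-7))² + (-7−9)² = 324 + 256 = 580
|XC|² = (-25−(-1))² + (-7−(-5))² = 576 + 4 = 580
|XD|² = (-25−8)² + (-7−(-5))² = 1089 + 4 = 1093
|XE|² = (-25−9)² + (-7−(-9))² = 1156 + 4 = 1160
|XF|² = (-25−9)² + (-7−8)² = 1156 + 225 = 1381
|XG|² = (-25−(-6))² + (-7−8)² = 361 + 225 = 586
X is equidistant from B and C (both at squared distance 580), and every other site is strictly farther — so X lies on the B–C Voronoi edge.

B and C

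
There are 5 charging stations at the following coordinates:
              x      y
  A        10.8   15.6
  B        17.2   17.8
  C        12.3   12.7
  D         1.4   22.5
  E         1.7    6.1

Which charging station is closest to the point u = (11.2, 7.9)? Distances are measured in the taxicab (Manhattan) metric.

C

d(u,A) = 0.4 + 7.7 = 8.1
d(u,B) = 6 + 9.9 = 15.9
d(u,C) = 1.1 + 4.8 = 5.9
d(u,D) = 9.8 + 14.6 = 24.4
d(u,E) = 9.5 + 1.8 = 11.3
C is nearest.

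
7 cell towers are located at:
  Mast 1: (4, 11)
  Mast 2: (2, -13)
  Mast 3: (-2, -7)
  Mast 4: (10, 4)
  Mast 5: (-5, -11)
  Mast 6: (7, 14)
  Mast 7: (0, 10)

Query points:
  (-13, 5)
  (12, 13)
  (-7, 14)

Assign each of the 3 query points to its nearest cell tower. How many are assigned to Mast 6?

(-13, 5) — d² to each: Mast 1:325, Mast 2:549, Mast 3:265, Mast 4:530, Mast 5:320, Mast 6:481, Mast 7:194 → nearest is Mast 7
(12, 13) — d² to each: Mast 1:68, Mast 2:776, Mast 3:596, Mast 4:85, Mast 5:865, Mast 6:26, Mast 7:153 → nearest is Mast 6
(-7, 14) — d² to each: Mast 1:130, Mast 2:810, Mast 3:466, Mast 4:389, Mast 5:629, Mast 6:196, Mast 7:65 → nearest is Mast 7
1 of the 3 points has Mast 6 as nearest.

1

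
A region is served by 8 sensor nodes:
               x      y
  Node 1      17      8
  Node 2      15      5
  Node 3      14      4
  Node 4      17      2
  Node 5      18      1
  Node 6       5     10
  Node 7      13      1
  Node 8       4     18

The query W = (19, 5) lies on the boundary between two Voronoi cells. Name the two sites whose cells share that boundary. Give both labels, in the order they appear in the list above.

Node 1 and Node 4

Squared distances from W to each site:
d²(W, Node 1) = (19−17)² + (5−8)² = 4 + 9 = 13
d²(W, Node 2) = (19−15)² + (5−5)² = 16 + 0 = 16
d²(W, Node 3) = (19−14)² + (5−4)² = 25 + 1 = 26
d²(W, Node 4) = (19−17)² + (5−2)² = 4 + 9 = 13
d²(W, Node 5) = (19−18)² + (5−1)² = 1 + 16 = 17
d²(W, Node 6) = (19−5)² + (5−10)² = 196 + 25 = 221
d²(W, Node 7) = (19−13)² + (5−1)² = 36 + 16 = 52
d²(W, Node 8) = (19−4)² + (5−18)² = 225 + 169 = 394
W is equidistant from Node 1 and Node 4 (both at squared distance 13), and every other site is strictly farther — so W lies on the Node 1–Node 4 Voronoi edge.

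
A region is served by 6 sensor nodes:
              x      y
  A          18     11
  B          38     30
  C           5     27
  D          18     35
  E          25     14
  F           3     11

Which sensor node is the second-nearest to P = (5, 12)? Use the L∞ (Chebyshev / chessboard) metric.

d(P,A) = max(13, 1) = 13
d(P,B) = max(33, 18) = 33
d(P,C) = max(0, 15) = 15
d(P,D) = max(13, 23) = 23
d(P,E) = max(20, 2) = 20
d(P,F) = max(2, 1) = 2
Sorted ascending: F, A, C, … — the second-nearest is A.

A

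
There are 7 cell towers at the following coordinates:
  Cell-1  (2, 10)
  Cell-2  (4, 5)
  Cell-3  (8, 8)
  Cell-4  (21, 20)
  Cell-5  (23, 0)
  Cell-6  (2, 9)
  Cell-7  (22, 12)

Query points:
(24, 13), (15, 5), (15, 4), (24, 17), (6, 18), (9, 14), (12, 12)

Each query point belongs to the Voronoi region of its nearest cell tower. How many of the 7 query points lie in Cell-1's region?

(24, 13) — d² to each: Cell-1:493, Cell-2:464, Cell-3:281, Cell-4:58, Cell-5:170, Cell-6:500, Cell-7:5 → nearest is Cell-7
(15, 5) — d² to each: Cell-1:194, Cell-2:121, Cell-3:58, Cell-4:261, Cell-5:89, Cell-6:185, Cell-7:98 → nearest is Cell-3
(15, 4) — d² to each: Cell-1:205, Cell-2:122, Cell-3:65, Cell-4:292, Cell-5:80, Cell-6:194, Cell-7:113 → nearest is Cell-3
(24, 17) — d² to each: Cell-1:533, Cell-2:544, Cell-3:337, Cell-4:18, Cell-5:290, Cell-6:548, Cell-7:29 → nearest is Cell-4
(6, 18) — d² to each: Cell-1:80, Cell-2:173, Cell-3:104, Cell-4:229, Cell-5:613, Cell-6:97, Cell-7:292 → nearest is Cell-1
(9, 14) — d² to each: Cell-1:65, Cell-2:106, Cell-3:37, Cell-4:180, Cell-5:392, Cell-6:74, Cell-7:173 → nearest is Cell-3
(12, 12) — d² to each: Cell-1:104, Cell-2:113, Cell-3:32, Cell-4:145, Cell-5:265, Cell-6:109, Cell-7:100 → nearest is Cell-3
1 of the 7 points has Cell-1 as nearest.

1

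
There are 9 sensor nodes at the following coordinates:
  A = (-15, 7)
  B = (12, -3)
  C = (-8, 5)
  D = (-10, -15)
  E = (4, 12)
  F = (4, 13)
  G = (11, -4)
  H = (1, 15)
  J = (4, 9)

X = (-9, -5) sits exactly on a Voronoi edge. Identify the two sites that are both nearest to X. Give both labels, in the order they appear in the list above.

C and D

Squared distances from X to each site:
|XA|² = 36 + 144 = 180
|XB|² = 441 + 4 = 445
|XC|² = 1 + 100 = 101
|XD|² = 1 + 100 = 101
|XE|² = 169 + 289 = 458
|XF|² = 169 + 324 = 493
|XG|² = 400 + 1 = 401
|XH|² = 100 + 400 = 500
|XJ|² = 169 + 196 = 365
X is equidistant from C and D (both at squared distance 101), and every other site is strictly farther — so X lies on the C–D Voronoi edge.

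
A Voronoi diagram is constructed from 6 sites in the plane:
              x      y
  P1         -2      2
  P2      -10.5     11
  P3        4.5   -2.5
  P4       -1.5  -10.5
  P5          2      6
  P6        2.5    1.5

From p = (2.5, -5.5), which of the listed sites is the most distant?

Since √ is increasing, it suffices to compare squared distances:
|pP1|² = (2.5−(-2))² + (-5.5−2)² = 20.25 + 56.25 = 76.5
|pP2|² = (2.5−(-10.5))² + (-5.5−11)² = 169 + 272.25 = 441.25
|pP3|² = (2.5−4.5)² + (-5.5−(-2.5))² = 4 + 9 = 13
|pP4|² = (2.5−(-1.5))² + (-5.5−(-10.5))² = 16 + 25 = 41
|pP5|² = (2.5−2)² + (-5.5−6)² = 0.25 + 132.25 = 132.5
|pP6|² = (2.5−2.5)² + (-5.5−1.5)² = 0 + 49 = 49
The largest is to P2.

P2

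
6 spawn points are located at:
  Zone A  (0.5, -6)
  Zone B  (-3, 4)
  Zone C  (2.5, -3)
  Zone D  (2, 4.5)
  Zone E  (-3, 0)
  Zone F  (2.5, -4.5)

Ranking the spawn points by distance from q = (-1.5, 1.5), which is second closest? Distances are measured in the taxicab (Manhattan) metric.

d(q, Zone A) = 2 + 7.5 = 9.5
d(q, Zone B) = 1.5 + 2.5 = 4
d(q, Zone C) = 4 + 4.5 = 8.5
d(q, Zone D) = 3.5 + 3 = 6.5
d(q, Zone E) = 1.5 + 1.5 = 3
d(q, Zone F) = 4 + 6 = 10
Sorted ascending: Zone E, Zone B, Zone D, … — the second-nearest is Zone B.

Zone B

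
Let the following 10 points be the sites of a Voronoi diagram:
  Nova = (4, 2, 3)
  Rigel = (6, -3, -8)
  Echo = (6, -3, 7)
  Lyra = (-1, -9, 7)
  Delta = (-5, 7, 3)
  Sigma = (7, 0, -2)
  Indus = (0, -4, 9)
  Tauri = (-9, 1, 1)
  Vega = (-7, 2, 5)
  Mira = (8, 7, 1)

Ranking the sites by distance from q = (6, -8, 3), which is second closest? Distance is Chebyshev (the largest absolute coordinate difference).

d(q, Nova) = max(2, 10, 0) = 10
d(q, Rigel) = max(0, 5, 11) = 11
d(q, Echo) = max(0, 5, 4) = 5
d(q, Lyra) = max(7, 1, 4) = 7
d(q, Delta) = max(11, 15, 0) = 15
d(q, Sigma) = max(1, 8, 5) = 8
d(q, Indus) = max(6, 4, 6) = 6
d(q, Tauri) = max(15, 9, 2) = 15
d(q, Vega) = max(13, 10, 2) = 13
d(q, Mira) = max(2, 15, 2) = 15
Sorted ascending: Echo, Indus, Lyra, … — the second-nearest is Indus.

Indus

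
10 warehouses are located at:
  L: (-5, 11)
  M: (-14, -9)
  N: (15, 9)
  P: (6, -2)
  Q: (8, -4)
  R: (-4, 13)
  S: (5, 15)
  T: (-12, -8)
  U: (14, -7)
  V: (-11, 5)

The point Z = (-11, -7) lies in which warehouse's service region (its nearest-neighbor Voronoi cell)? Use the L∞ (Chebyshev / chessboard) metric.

d(Z,L) = max(6, 18) = 18
d(Z,M) = max(3, 2) = 3
d(Z,N) = max(26, 16) = 26
d(Z,P) = max(17, 5) = 17
d(Z,Q) = max(19, 3) = 19
d(Z,R) = max(7, 20) = 20
d(Z,S) = max(16, 22) = 22
d(Z,T) = max(1, 1) = 1
d(Z,U) = max(25, 0) = 25
d(Z,V) = max(0, 12) = 12
The smallest is to T, so Z lies in the Voronoi region of T.

T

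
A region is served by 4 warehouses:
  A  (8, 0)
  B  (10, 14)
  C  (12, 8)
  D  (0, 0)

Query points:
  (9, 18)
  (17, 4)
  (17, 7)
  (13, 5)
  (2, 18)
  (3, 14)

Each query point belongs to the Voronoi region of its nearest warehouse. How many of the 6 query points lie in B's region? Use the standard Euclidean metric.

(9, 18) — d² to each: A:325, B:17, C:109, D:405 → nearest is B
(17, 4) — d² to each: A:97, B:149, C:41, D:305 → nearest is C
(17, 7) — d² to each: A:130, B:98, C:26, D:338 → nearest is C
(13, 5) — d² to each: A:50, B:90, C:10, D:194 → nearest is C
(2, 18) — d² to each: A:360, B:80, C:200, D:328 → nearest is B
(3, 14) — d² to each: A:221, B:49, C:117, D:205 → nearest is B
3 of the 6 points have B as nearest.

3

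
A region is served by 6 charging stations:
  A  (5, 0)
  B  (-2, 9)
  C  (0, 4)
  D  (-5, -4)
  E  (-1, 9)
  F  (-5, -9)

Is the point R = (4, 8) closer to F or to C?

C

Compare squared distances:
|RF|² = (4−(-5))² + (8−(-9))² = 81 + 289 = 370
|RC|² = (4−0)² + (8−4)² = 16 + 16 = 32
370 > 32, so C is closer.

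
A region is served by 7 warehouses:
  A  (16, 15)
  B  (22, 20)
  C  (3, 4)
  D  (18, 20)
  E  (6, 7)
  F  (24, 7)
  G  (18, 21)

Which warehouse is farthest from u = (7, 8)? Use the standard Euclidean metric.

Compare squared distances (the ordering matches that of the actual distances):
|uA|² = 81 + 49 = 130
|uB|² = 225 + 144 = 369
|uC|² = 16 + 16 = 32
|uD|² = 121 + 144 = 265
|uE|² = 1 + 1 = 2
|uF|² = 289 + 1 = 290
|uG|² = 121 + 169 = 290
The largest is to B.

B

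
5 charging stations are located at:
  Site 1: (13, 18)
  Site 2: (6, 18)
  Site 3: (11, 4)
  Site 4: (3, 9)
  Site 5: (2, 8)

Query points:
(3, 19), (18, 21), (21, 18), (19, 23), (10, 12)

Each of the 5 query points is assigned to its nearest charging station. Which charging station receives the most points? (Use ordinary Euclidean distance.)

(3, 19) — d² to each: Site 1:101, Site 2:10, Site 3:289, Site 4:100, Site 5:122 → nearest is Site 2
(18, 21) — d² to each: Site 1:34, Site 2:153, Site 3:338, Site 4:369, Site 5:425 → nearest is Site 1
(21, 18) — d² to each: Site 1:64, Site 2:225, Site 3:296, Site 4:405, Site 5:461 → nearest is Site 1
(19, 23) — d² to each: Site 1:61, Site 2:194, Site 3:425, Site 4:452, Site 5:514 → nearest is Site 1
(10, 12) — d² to each: Site 1:45, Site 2:52, Site 3:65, Site 4:58, Site 5:80 → nearest is Site 1
Tally — Site 1:4, Site 2:1. Site 1 captures the most (4).

Site 1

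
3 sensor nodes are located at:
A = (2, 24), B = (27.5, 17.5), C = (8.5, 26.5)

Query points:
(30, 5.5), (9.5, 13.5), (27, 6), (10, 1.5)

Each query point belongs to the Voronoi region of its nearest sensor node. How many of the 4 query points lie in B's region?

(30, 5.5) — d² to each: A:1126.25, B:150.25, C:903.25 → nearest is B
(9.5, 13.5) — d² to each: A:166.5, B:340, C:170 → nearest is A
(27, 6) — d² to each: A:949, B:132.5, C:762.5 → nearest is B
(10, 1.5) — d² to each: A:570.25, B:562.25, C:627.25 → nearest is B
3 of the 4 points have B as nearest.

3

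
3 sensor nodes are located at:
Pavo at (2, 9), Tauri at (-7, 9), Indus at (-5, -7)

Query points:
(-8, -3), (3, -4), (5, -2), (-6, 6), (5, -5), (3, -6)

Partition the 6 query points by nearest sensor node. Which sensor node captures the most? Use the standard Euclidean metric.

Indus

(-8, -3) — d² to each: Pavo:244, Tauri:145, Indus:25 → nearest is Indus
(3, -4) — d² to each: Pavo:170, Tauri:269, Indus:73 → nearest is Indus
(5, -2) — d² to each: Pavo:130, Tauri:265, Indus:125 → nearest is Indus
(-6, 6) — d² to each: Pavo:73, Tauri:10, Indus:170 → nearest is Tauri
(5, -5) — d² to each: Pavo:205, Tauri:340, Indus:104 → nearest is Indus
(3, -6) — d² to each: Pavo:226, Tauri:325, Indus:65 → nearest is Indus
Tally — Tauri:1, Indus:5. Indus captures the most (5).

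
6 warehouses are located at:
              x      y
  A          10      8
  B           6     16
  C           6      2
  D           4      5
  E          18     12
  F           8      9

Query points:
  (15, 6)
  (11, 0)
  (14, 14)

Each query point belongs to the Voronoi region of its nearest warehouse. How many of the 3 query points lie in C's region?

1

(15, 6) — d² to each: A:29, B:181, C:97, D:122, E:45, F:58 → nearest is A
(11, 0) — d² to each: A:65, B:281, C:29, D:74, E:193, F:90 → nearest is C
(14, 14) — d² to each: A:52, B:68, C:208, D:181, E:20, F:61 → nearest is E
1 of the 3 points has C as nearest.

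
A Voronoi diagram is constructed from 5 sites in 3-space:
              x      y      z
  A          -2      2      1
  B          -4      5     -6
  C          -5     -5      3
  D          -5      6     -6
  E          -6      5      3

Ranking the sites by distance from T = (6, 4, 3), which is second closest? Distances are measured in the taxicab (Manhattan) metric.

d(T,A) = |6−(-2)| + |4−2| + |3−1| = 8 + 2 + 2 = 12
d(T,B) = |6−(-4)| + |4−5| + |3−(-6)| = 10 + 1 + 9 = 20
d(T,C) = |6−(-5)| + |4−(-5)| + |3−3| = 11 + 9 + 0 = 20
d(T,D) = |6−(-5)| + |4−6| + |3−(-6)| = 11 + 2 + 9 = 22
d(T,E) = |6−(-6)| + |4−5| + |3−3| = 12 + 1 + 0 = 13
Sorted ascending: A, E, B, … — the second-nearest is E.

E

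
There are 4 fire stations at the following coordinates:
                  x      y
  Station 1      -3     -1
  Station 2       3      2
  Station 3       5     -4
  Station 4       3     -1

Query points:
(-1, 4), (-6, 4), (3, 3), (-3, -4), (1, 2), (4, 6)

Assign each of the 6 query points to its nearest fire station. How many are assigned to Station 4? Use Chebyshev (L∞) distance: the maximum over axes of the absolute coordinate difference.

0

(-1, 4) — d to each: Station 1:5, Station 2:4, Station 3:8, Station 4:5 → nearest is Station 2
(-6, 4) — d to each: Station 1:5, Station 2:9, Station 3:11, Station 4:9 → nearest is Station 1
(3, 3) — d to each: Station 1:6, Station 2:1, Station 3:7, Station 4:4 → nearest is Station 2
(-3, -4) — d to each: Station 1:3, Station 2:6, Station 3:8, Station 4:6 → nearest is Station 1
(1, 2) — d to each: Station 1:4, Station 2:2, Station 3:6, Station 4:3 → nearest is Station 2
(4, 6) — d to each: Station 1:7, Station 2:4, Station 3:10, Station 4:7 → nearest is Station 2
0 of the 6 points have Station 4 as nearest.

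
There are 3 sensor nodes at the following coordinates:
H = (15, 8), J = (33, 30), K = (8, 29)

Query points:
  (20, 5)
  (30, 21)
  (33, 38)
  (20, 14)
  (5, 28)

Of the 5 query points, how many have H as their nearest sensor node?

2

(20, 5) — d² to each: H:34, J:794, K:720 → nearest is H
(30, 21) — d² to each: H:394, J:90, K:548 → nearest is J
(33, 38) — d² to each: H:1224, J:64, K:706 → nearest is J
(20, 14) — d² to each: H:61, J:425, K:369 → nearest is H
(5, 28) — d² to each: H:500, J:788, K:10 → nearest is K
2 of the 5 points have H as nearest.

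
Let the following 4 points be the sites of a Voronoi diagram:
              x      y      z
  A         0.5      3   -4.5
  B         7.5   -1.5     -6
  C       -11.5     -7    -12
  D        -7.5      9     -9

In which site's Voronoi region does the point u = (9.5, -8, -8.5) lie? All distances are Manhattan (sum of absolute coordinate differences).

d(u,A) = |9.5−0.5| + |-8−3| + |-8.5−(-4.5)| = 9 + 11 + 4 = 24
d(u,B) = |9.5−7.5| + |-8−(-1.5)| + |-8.5−(-6)| = 2 + 6.5 + 2.5 = 11
d(u,C) = |9.5−(-11.5)| + |-8−(-7)| + |-8.5−(-12)| = 21 + 1 + 3.5 = 25.5
d(u,D) = |9.5−(-7.5)| + |-8−9| + |-8.5−(-9)| = 17 + 17 + 0.5 = 34.5
The smallest is to B, so u lies in the Voronoi region of B.

B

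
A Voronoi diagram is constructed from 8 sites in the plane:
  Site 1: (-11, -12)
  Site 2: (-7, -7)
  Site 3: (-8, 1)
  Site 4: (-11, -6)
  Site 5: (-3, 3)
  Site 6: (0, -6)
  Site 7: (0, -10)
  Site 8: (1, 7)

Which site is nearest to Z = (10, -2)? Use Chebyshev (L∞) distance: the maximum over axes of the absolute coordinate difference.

d(Z, Site 1) = max(21, 10) = 21
d(Z, Site 2) = max(17, 5) = 17
d(Z, Site 3) = max(18, 3) = 18
d(Z, Site 4) = max(21, 4) = 21
d(Z, Site 5) = max(13, 5) = 13
d(Z, Site 6) = max(10, 4) = 10
d(Z, Site 7) = max(10, 8) = 10
d(Z, Site 8) = max(9, 9) = 9
The smallest is to Site 8, so Z lies in the Voronoi region of Site 8.

Site 8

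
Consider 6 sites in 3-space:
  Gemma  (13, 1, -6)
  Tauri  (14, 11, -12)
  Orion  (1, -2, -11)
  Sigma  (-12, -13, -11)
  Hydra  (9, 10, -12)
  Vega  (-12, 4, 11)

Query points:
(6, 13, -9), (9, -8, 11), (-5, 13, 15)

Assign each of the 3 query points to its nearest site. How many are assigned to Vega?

(6, 13, -9) — d² to each: Gemma:202, Tauri:77, Orion:254, Sigma:1004, Hydra:27, Vega:805 → nearest is Hydra
(9, -8, 11) — d² to each: Gemma:386, Tauri:915, Orion:584, Sigma:950, Hydra:853, Vega:585 → nearest is Gemma
(-5, 13, 15) — d² to each: Gemma:909, Tauri:1094, Orion:937, Sigma:1401, Hydra:934, Vega:146 → nearest is Vega
1 of the 3 points has Vega as nearest.

1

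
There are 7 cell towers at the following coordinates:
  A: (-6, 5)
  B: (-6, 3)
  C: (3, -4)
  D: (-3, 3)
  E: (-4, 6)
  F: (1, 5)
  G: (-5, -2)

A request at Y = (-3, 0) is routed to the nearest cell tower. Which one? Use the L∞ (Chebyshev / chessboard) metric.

d(Y,A) = max(3, 5) = 5
d(Y,B) = max(3, 3) = 3
d(Y,C) = max(6, 4) = 6
d(Y,D) = max(0, 3) = 3
d(Y,E) = max(1, 6) = 6
d(Y,F) = max(4, 5) = 5
d(Y,G) = max(2, 2) = 2
Minimum is at G.

G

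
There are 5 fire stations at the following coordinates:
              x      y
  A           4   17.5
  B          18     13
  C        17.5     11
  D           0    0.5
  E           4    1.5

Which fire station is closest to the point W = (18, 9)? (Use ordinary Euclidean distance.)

Since √ is increasing, it suffices to compare squared distances:
|WA|² = (18−4)² + (9−17.5)² = 196 + 72.25 = 268.25
|WB|² = (18−18)² + (9−13)² = 0 + 16 = 16
|WC|² = (18−17.5)² + (9−11)² = 0.25 + 4 = 4.25
|WD|² = (18−0)² + (9−0.5)² = 324 + 72.25 = 396.25
|WE|² = (18−4)² + (9−1.5)² = 196 + 56.25 = 252.25
Minimum is at C.

C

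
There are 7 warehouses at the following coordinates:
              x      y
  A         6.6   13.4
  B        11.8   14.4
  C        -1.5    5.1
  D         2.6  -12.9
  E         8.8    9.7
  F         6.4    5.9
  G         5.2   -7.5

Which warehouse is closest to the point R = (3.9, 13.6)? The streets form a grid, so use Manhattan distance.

A

d(R,A) = |3.9−6.6| + |13.6−13.4| = 2.7 + 0.2 = 2.9
d(R,B) = |3.9−11.8| + |13.6−14.4| = 7.9 + 0.8 = 8.7
d(R,C) = |3.9−(-1.5)| + |13.6−5.1| = 5.4 + 8.5 = 13.9
d(R,D) = |3.9−2.6| + |13.6−(-12.9)| = 1.3 + 26.5 = 27.8
d(R,E) = |3.9−8.8| + |13.6−9.7| = 4.9 + 3.9 = 8.8
d(R,F) = |3.9−6.4| + |13.6−5.9| = 2.5 + 7.7 = 10.2
d(R,G) = |3.9−5.2| + |13.6−(-7.5)| = 1.3 + 21.1 = 22.4
A is nearest.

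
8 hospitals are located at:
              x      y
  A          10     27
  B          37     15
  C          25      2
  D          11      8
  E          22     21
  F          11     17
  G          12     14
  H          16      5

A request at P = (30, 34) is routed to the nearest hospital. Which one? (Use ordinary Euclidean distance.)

Compare squared distances (the ordering matches that of the actual distances):
|PA|² = (30−10)² + (34−27)² = 400 + 49 = 449
|PB|² = (30−37)² + (34−15)² = 49 + 361 = 410
|PC|² = (30−25)² + (34−2)² = 25 + 1024 = 1049
|PD|² = (30−11)² + (34−8)² = 361 + 676 = 1037
|PE|² = (30−22)² + (34−21)² = 64 + 169 = 233
|PF|² = (30−11)² + (34−17)² = 361 + 289 = 650
|PG|² = (30−12)² + (34−14)² = 324 + 400 = 724
|PH|² = (30−16)² + (34−5)² = 196 + 841 = 1037
The smallest is to E, so P lies in the Voronoi region of E.

E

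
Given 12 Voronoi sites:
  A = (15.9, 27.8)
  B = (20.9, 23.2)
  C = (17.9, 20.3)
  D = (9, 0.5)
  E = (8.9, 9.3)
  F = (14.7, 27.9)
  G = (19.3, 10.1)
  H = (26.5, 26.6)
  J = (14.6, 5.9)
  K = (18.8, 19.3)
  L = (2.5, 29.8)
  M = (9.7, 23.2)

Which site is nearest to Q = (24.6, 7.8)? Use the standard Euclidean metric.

G

Compare squared distances (the ordering matches that of the actual distances):
|QA|² = 75.69 + 400 = 475.69
|QB|² = 13.69 + 237.16 = 250.85
|QC|² = 44.89 + 156.25 = 201.14
|QD|² = 243.36 + 53.29 = 296.65
|QE|² = 246.49 + 2.25 = 248.74
|QF|² = 98.01 + 404.01 = 502.02
|QG|² = 28.09 + 5.29 = 33.38
|QH|² = 3.61 + 353.44 = 357.05
|QJ|² = 100 + 3.61 = 103.61
|QK|² = 33.64 + 132.25 = 165.89
|QL|² = 488.41 + 484 = 972.41
|QM|² = 222.01 + 237.16 = 459.17
The smallest is to G, so Q lies in the Voronoi region of G.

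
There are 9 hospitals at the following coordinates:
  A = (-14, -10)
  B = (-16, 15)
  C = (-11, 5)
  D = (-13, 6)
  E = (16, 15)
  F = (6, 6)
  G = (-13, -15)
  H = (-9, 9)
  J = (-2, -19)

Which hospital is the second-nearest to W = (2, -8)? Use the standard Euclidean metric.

F

Squared Euclidean distances:
|WA|² = 256 + 4 = 260
|WB|² = 324 + 529 = 853
|WC|² = 169 + 169 = 338
|WD|² = 225 + 196 = 421
|WE|² = 196 + 529 = 725
|WF|² = 16 + 196 = 212
|WG|² = 225 + 49 = 274
|WH|² = 121 + 289 = 410
|WJ|² = 16 + 121 = 137
Sorted ascending: J, F, A, … — the second-nearest is F.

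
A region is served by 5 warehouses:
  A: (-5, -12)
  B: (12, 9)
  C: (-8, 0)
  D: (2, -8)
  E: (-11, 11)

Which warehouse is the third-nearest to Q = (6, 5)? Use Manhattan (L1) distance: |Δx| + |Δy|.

d(Q,A) = |6−(-5)| + |5−(-12)| = 11 + 17 = 28
d(Q,B) = |6−12| + |5−9| = 6 + 4 = 10
d(Q,C) = |6−(-8)| + |5−0| = 14 + 5 = 19
d(Q,D) = |6−2| + |5−(-8)| = 4 + 13 = 17
d(Q,E) = |6−(-11)| + |5−11| = 17 + 6 = 23
Sorted ascending: B, D, C, E, … — the third-nearest is C.

C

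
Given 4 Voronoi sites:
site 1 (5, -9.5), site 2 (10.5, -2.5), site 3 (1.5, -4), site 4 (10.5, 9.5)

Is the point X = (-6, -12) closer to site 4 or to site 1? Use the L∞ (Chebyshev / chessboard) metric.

d(X, site 4) = max(16.5, 21.5) = 21.5
d(X, site 1) = max(11, 2.5) = 11
21.5 > 11, so site 1 is closer.

site 1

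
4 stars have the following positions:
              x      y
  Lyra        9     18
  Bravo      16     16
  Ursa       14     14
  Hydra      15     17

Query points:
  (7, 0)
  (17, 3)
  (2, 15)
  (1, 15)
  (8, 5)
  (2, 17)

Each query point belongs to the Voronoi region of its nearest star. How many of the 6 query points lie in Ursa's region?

3

(7, 0) — d² to each: Lyra:328, Bravo:337, Ursa:245, Hydra:353 → nearest is Ursa
(17, 3) — d² to each: Lyra:289, Bravo:170, Ursa:130, Hydra:200 → nearest is Ursa
(2, 15) — d² to each: Lyra:58, Bravo:197, Ursa:145, Hydra:173 → nearest is Lyra
(1, 15) — d² to each: Lyra:73, Bravo:226, Ursa:170, Hydra:200 → nearest is Lyra
(8, 5) — d² to each: Lyra:170, Bravo:185, Ursa:117, Hydra:193 → nearest is Ursa
(2, 17) — d² to each: Lyra:50, Bravo:197, Ursa:153, Hydra:169 → nearest is Lyra
3 of the 6 points have Ursa as nearest.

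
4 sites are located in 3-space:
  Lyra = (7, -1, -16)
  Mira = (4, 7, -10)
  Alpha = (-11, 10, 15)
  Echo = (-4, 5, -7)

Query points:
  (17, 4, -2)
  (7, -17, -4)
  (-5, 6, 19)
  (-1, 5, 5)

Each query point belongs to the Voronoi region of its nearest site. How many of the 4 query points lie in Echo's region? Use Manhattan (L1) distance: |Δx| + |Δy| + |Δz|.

1

(17, 4, -2) — d to each: Lyra:29, Mira:24, Alpha:51, Echo:27 → nearest is Mira
(7, -17, -4) — d to each: Lyra:28, Mira:33, Alpha:64, Echo:36 → nearest is Lyra
(-5, 6, 19) — d to each: Lyra:54, Mira:39, Alpha:14, Echo:28 → nearest is Alpha
(-1, 5, 5) — d to each: Lyra:35, Mira:22, Alpha:25, Echo:15 → nearest is Echo
1 of the 4 points has Echo as nearest.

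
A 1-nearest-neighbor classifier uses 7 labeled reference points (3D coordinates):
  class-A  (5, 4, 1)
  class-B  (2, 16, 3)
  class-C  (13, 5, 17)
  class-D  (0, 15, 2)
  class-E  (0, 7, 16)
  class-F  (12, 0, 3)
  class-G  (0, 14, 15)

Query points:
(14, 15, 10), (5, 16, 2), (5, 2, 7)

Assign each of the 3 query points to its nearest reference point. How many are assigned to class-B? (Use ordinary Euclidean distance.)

(14, 15, 10) — d² to each: class-A:283, class-B:194, class-C:150, class-D:260, class-E:296, class-F:278, class-G:222 → nearest is class-C
(5, 16, 2) — d² to each: class-A:145, class-B:10, class-C:410, class-D:26, class-E:302, class-F:306, class-G:198 → nearest is class-B
(5, 2, 7) — d² to each: class-A:40, class-B:221, class-C:173, class-D:219, class-E:131, class-F:69, class-G:233 → nearest is class-A
1 of the 3 points has class-B as nearest.

1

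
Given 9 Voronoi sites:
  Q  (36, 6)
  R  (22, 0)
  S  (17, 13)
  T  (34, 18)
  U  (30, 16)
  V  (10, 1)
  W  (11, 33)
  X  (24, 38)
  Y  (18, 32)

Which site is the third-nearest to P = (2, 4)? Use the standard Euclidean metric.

R

Squared Euclidean distances:
|PQ|² = 1156 + 4 = 1160
|PR|² = 400 + 16 = 416
|PS|² = 225 + 81 = 306
|PT|² = 1024 + 196 = 1220
|PU|² = 784 + 144 = 928
|PV|² = 64 + 9 = 73
|PW|² = 81 + 841 = 922
|PX|² = 484 + 1156 = 1640
|PY|² = 256 + 784 = 1040
Sorted ascending: V, S, R, W, … — the third-nearest is R.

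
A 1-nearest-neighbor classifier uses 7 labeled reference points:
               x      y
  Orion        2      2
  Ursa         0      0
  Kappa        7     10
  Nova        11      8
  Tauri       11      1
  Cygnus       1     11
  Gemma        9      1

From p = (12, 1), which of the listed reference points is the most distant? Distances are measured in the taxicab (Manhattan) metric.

d(p, Orion) = |12−2| + |1−2| = 10 + 1 = 11
d(p, Ursa) = |12−0| + |1−0| = 12 + 1 = 13
d(p, Kappa) = |12−7| + |1−10| = 5 + 9 = 14
d(p, Nova) = |12−11| + |1−8| = 1 + 7 = 8
d(p, Tauri) = |12−11| + |1−1| = 1 + 0 = 1
d(p, Cygnus) = |12−1| + |1−11| = 11 + 10 = 21
d(p, Gemma) = |12−9| + |1−1| = 3 + 0 = 3
The largest is to Cygnus.

Cygnus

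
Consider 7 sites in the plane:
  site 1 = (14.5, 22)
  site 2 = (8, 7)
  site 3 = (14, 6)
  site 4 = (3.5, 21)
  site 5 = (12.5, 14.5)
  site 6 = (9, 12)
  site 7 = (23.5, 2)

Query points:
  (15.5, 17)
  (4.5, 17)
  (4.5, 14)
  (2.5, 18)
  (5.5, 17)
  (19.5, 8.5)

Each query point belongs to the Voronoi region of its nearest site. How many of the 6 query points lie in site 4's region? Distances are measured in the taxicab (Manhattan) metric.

(15.5, 17) — d to each: site 1:6, site 2:17.5, site 3:12.5, site 4:16, site 5:5.5, site 6:11.5, site 7:23 → nearest is site 5
(4.5, 17) — d to each: site 1:15, site 2:13.5, site 3:20.5, site 4:5, site 5:10.5, site 6:9.5, site 7:34 → nearest is site 4
(4.5, 14) — d to each: site 1:18, site 2:10.5, site 3:17.5, site 4:8, site 5:8.5, site 6:6.5, site 7:31 → nearest is site 6
(2.5, 18) — d to each: site 1:16, site 2:16.5, site 3:23.5, site 4:4, site 5:13.5, site 6:12.5, site 7:37 → nearest is site 4
(5.5, 17) — d to each: site 1:14, site 2:12.5, site 3:19.5, site 4:6, site 5:9.5, site 6:8.5, site 7:33 → nearest is site 4
(19.5, 8.5) — d to each: site 1:18.5, site 2:13, site 3:8, site 4:28.5, site 5:13, site 6:14, site 7:10.5 → nearest is site 3
3 of the 6 points have site 4 as nearest.

3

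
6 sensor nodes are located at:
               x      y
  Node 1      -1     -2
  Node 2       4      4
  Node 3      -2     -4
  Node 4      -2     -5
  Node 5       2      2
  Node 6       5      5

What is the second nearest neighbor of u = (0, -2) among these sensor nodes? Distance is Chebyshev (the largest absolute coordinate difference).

Node 3

d(u, Node 1) = max(1, 0) = 1
d(u, Node 2) = max(4, 6) = 6
d(u, Node 3) = max(2, 2) = 2
d(u, Node 4) = max(2, 3) = 3
d(u, Node 5) = max(2, 4) = 4
d(u, Node 6) = max(5, 7) = 7
Sorted ascending: Node 1, Node 3, Node 4, … — the second-nearest is Node 3.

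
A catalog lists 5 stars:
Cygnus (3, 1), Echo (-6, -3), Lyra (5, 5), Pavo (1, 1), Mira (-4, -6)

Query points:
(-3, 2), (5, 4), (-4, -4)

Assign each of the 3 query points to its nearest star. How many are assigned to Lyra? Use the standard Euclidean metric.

(-3, 2) — d² to each: Cygnus:37, Echo:34, Lyra:73, Pavo:17, Mira:65 → nearest is Pavo
(5, 4) — d² to each: Cygnus:13, Echo:170, Lyra:1, Pavo:25, Mira:181 → nearest is Lyra
(-4, -4) — d² to each: Cygnus:74, Echo:5, Lyra:162, Pavo:50, Mira:4 → nearest is Mira
1 of the 3 points has Lyra as nearest.

1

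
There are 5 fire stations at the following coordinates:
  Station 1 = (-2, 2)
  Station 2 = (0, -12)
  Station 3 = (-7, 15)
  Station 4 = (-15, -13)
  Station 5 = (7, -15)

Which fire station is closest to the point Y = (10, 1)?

Station 1

Squared Euclidean distances:
d²(Y, Station 1) = 144 + 1 = 145
d²(Y, Station 2) = 100 + 169 = 269
d²(Y, Station 3) = 289 + 196 = 485
d²(Y, Station 4) = 625 + 196 = 821
d²(Y, Station 5) = 9 + 256 = 265
The smallest is to Station 1, so Y lies in the Voronoi region of Station 1.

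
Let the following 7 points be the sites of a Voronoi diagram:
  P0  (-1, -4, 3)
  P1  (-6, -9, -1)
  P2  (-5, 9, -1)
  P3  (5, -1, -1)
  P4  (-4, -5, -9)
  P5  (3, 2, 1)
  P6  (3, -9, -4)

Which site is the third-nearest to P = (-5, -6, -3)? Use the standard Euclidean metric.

Compare squared distances (the ordering matches that of the actual distances):
|PP0|² = (-5−(-1))² + (-6−(-4))² + (-3−3)² = 16 + 4 + 36 = 56
|PP1|² = (-5−(-6))² + (-6−(-9))² + (-3−(-1))² = 1 + 9 + 4 = 14
|PP2|² = (-5−(-5))² + (-6−9)² + (-3−(-1))² = 0 + 225 + 4 = 229
|PP3|² = (-5−5)² + (-6−(-1))² + (-3−(-1))² = 100 + 25 + 4 = 129
|PP4|² = (-5−(-4))² + (-6−(-5))² + (-3−(-9))² = 1 + 1 + 36 = 38
|PP5|² = (-5−3)² + (-6−2)² + (-3−1)² = 64 + 64 + 16 = 144
|PP6|² = (-5−3)² + (-6−(-9))² + (-3−(-4))² = 64 + 9 + 1 = 74
Sorted ascending: P1, P4, P0, P6, … — the third-nearest is P0.

P0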